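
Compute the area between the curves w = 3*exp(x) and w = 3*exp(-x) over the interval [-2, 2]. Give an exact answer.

The difference (3*exp(x)) - (3*exp(-x)) = 3*exp(x) - 3*exp(-x) changes sign at x = 0 inside [-2, 2], so split the integral there.
∫[-2,0] (3*exp(x) - 3*exp(-x)) dx = -3*exp(2) - 3*exp(-2) + 6; the area of that piece is -6 + 3*exp(-2) + 3*exp(2).
∫[0,2] (3*exp(x) - 3*exp(-x)) dx = -6 + 3*exp(-2) + 3*exp(2).
Total area = (-6 + 3*exp(-2) + 3*exp(2)) + (-6 + 3*exp(-2) + 3*exp(2)) = -12 + 6*exp(-2) + 6*exp(2).

-12 + 6*exp(-2) + 6*exp(2)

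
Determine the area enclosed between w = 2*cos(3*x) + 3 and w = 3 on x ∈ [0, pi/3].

4/3

The difference (2*cos(3*x) + 3) - (3) = 2*cos(3*x) changes sign at x = pi/6 inside [0, pi/3], so split the integral there.
∫[0,pi/6] (2*cos(3*x)) dx = 2/3.
∫[pi/6,pi/3] (2*cos(3*x)) dx = -2/3; the area of that piece is 2/3.
Total area = 2/3 + 2/3 = 4/3.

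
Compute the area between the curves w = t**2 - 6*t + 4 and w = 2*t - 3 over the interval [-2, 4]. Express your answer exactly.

54

The difference (t**2 - 6*t + 4) - (2*t - 3) = t**2 - 8*t + 7 changes sign at t = 1 inside [-2, 4], so split the integral there.
∫[-2,1] (t**2 - 8*t + 7) dt = 36.
∫[1,4] (t**2 - 8*t + 7) dt = -18; the area of that piece is 18.
Total area = 36 + 18 = 54.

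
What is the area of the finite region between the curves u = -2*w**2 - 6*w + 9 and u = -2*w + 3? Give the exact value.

64/3

Both boundary curves give u as a function of w, so integrate with respect to w. Setting them equal: -2*w**2 - 4*w + 6 = 0, i.e. -2*(w - 1)*(w + 3) = 0, so they meet at w = -3, 1.
For w in [-3, 1], u = -2*w**2 - 6*w + 9 is on the right; area = ∫[-3,1] (-2*w**2 - 4*w + 6) dw = 64/3.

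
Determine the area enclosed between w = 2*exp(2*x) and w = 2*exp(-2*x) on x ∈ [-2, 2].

-4 + 2*exp(-4) + 2*exp(4)

The difference (2*exp(2*x)) - (2*exp(-2*x)) = 2*exp(2*x) - 2*exp(-2*x) changes sign at x = 0 inside [-2, 2], so split the integral there.
∫[-2,0] (2*exp(2*x) - 2*exp(-2*x)) dx = -exp(4) - exp(-4) + 2; the area of that piece is -2 + exp(-4) + exp(4).
∫[0,2] (2*exp(2*x) - 2*exp(-2*x)) dx = -2 + exp(-4) + exp(4).
Total area = (-2 + exp(-4) + exp(4)) + (-2 + exp(-4) + exp(4)) = -4 + 2*exp(-4) + 2*exp(4).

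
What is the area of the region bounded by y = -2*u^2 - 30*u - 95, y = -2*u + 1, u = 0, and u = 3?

On [0, 3], (-2*u^2 - 30*u - 95) - (-2*u + 1) = -2*u^2 - 28*u - 96 is ≤ 0 throughout, so the area is a single integral of |-2*u^2 - 28*u - 96|.
∫[0,3] (-2*u^2 - 28*u - 96) du = -432; the area of that piece is 432.

432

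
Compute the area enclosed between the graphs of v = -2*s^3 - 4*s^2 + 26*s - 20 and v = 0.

1741/6

Set the curves equal: -2*s^3 - 4*s^2 + 26*s - 20 = 0, so -2*s^3 - 4*s^2 + 26*s - 20 = 0, which factors as -2*(s - 2)*(s - 1)*(s + 5) = 0. The curves meet at s = -5, 1, 2.
On [-5, 1], v = 0 is on top; that piece has area ∫[-5,1] (-(-2*s^3 - 4*s^2 + 26*s - 20)) ds = 288.
On [1, 2], v = -2*s^3 - 4*s^2 + 26*s - 20 is on top; that piece has area ∫[1,2] (-2*s^3 - 4*s^2 + 26*s - 20) ds = 13/6.
Total enclosed area = 288 + 13/6 = 1741/6.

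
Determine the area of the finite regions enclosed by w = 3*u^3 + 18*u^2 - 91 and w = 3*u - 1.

Set the curves equal: 3*u^3 + 18*u^2 - 91 = 3*u - 1, so 3*u^3 + 18*u^2 - 3*u - 90 = 0, which factors as 3*(u - 2)*(u + 3)*(u + 5) = 0. The curves meet at u = -5, -3, 2.
On [-5, -3], w = 3*u^3 + 18*u^2 - 91 is on top; that piece has area ∫[-5,-3] (3*u^3 + 18*u^2 - 3*u - 90) du = 24.
On [-3, 2], w = 3*u - 1 is on top; that piece has area ∫[-3,2] (-(3*u^3 + 18*u^2 - 3*u - 90)) du = 1125/4.
Total enclosed area = 24 + 1125/4 = 1221/4.

1221/4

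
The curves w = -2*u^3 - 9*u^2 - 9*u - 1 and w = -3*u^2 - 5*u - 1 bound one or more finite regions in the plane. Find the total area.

Set the curves equal: -2*u^3 - 9*u^2 - 9*u - 1 = -3*u^2 - 5*u - 1, so -2*u^3 - 6*u^2 - 4*u = 0, which factors as -2*u*(u + 1)*(u + 2) = 0. The curves meet at u = -2, -1, 0.
On [-2, -1], w = -3*u^2 - 5*u - 1 is on top; that piece has area ∫[-2,-1] (-(-2*u^3 - 6*u^2 - 4*u)) du = 1/2.
On [-1, 0], w = -2*u^3 - 9*u^2 - 9*u - 1 is on top; that piece has area ∫[-1,0] (-2*u^3 - 6*u^2 - 4*u) du = 1/2.
Total enclosed area = 1/2 + 1/2 = 1.

1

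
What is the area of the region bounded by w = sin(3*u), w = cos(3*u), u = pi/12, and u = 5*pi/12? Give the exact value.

On [pi/12, 5*pi/12], (sin(3*u)) - (cos(3*u)) = sin(3*u) - cos(3*u) is ≥ 0 throughout, so the area is a single integral of |sin(3*u) - cos(3*u)|.
∫[pi/12,5*pi/12] (sin(3*u) - cos(3*u)) du = 2*sqrt(2)/3.

2*sqrt(2)/3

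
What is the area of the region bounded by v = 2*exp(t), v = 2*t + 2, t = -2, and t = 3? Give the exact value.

-15 - 2*exp(-2) + 2*exp(3)

On [-2, 3], (2*exp(t)) - (2*t + 2) = -2*t + 2*exp(t) - 2 is ≥ 0 throughout, so the area is a single integral of |-2*t + 2*exp(t) - 2|.
∫[-2,3] (-2*t + 2*exp(t) - 2) dt = -15 - 2*exp(-2) + 2*exp(3).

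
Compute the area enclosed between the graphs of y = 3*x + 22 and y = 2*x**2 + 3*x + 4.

72

Set the curves equal: 3*x + 22 = 2*x**2 + 3*x + 4, so -2*x**2 + 18 = 0, which factors as -2*(x - 3)*(x + 3) = 0. The curves meet at x = -3, 3.
On [-3, 3], y = 3*x + 22 is on top; that piece has area ∫[-3,3] (-2*x**2 + 18) dx = 72.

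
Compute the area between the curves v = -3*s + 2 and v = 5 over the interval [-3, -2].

9/2

On [-3, -2], (-3*s + 2) - (5) = -3*s - 3 is ≥ 0 throughout, so the area is a single integral of |-3*s - 3|.
∫[-3,-2] (-3*s - 3) ds = 9/2.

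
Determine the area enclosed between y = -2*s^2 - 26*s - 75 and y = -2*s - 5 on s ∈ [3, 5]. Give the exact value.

1192/3

On [3, 5], (-2*s^2 - 26*s - 75) - (-2*s - 5) = -2*s^2 - 24*s - 70 is ≤ 0 throughout, so the area is a single integral of |-2*s^2 - 24*s - 70|.
∫[3,5] (-2*s^2 - 24*s - 70) ds = -1192/3; the area of that piece is 1192/3.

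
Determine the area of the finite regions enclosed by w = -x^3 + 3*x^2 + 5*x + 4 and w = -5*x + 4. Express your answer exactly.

407/4

Set the curves equal: -x^3 + 3*x^2 + 5*x + 4 = -5*x + 4, so -x^3 + 3*x^2 + 10*x = 0, which factors as -x*(x - 5)*(x + 2) = 0. The curves meet at x = -2, 0, 5.
On [-2, 0], w = -5*x + 4 is on top; that piece has area ∫[-2,0] (-(-x^3 + 3*x^2 + 10*x)) dx = 8.
On [0, 5], w = -x^3 + 3*x^2 + 5*x + 4 is on top; that piece has area ∫[0,5] (-x^3 + 3*x^2 + 10*x) dx = 375/4.
Total enclosed area = 8 + 375/4 = 407/4.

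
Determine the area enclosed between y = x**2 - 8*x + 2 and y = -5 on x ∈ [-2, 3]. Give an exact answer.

136/3

The difference (x**2 - 8*x + 2) - (-5) = x**2 - 8*x + 7 changes sign at x = 1 inside [-2, 3], so split the integral there.
∫[-2,1] (x**2 - 8*x + 7) dx = 36.
∫[1,3] (x**2 - 8*x + 7) dx = -28/3; the area of that piece is 28/3.
Total area = 36 + 28/3 = 136/3.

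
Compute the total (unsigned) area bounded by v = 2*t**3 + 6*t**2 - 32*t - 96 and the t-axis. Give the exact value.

The curve meets the t-axis where 2*t**3 + 6*t**2 - 32*t - 96 = 0, i.e. 2*(t - 4)*(t + 3)*(t + 4) = 0, at t = -4, -3, 4.
On [-4, -3] the curve lies above the axis; ∫[-4,-3] (2*t**3 + 6*t**2 - 32*t - 96) dt = 5/2, giving area 5/2.
On [-3, 4] the curve lies below the axis; ∫[-3,4] (2*t**3 + 6*t**2 - 32*t - 96) dt = -1029/2, giving area 1029/2.
Total area = 5/2 + 1029/2 = 517.

517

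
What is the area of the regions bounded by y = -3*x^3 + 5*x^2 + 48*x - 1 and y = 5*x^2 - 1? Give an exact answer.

Set the curves equal: -3*x^3 + 5*x^2 + 48*x - 1 = 5*x^2 - 1, so -3*x^3 + 48*x = 0, which factors as -3*x*(x - 4)*(x + 4) = 0. The curves meet at x = -4, 0, 4.
On [-4, 0], y = 5*x^2 - 1 is on top; that piece has area ∫[-4,0] (-(-3*x^3 + 48*x)) dx = 192.
On [0, 4], y = -3*x^3 + 5*x^2 + 48*x - 1 is on top; that piece has area ∫[0,4] (-3*x^3 + 48*x) dx = 192.
Total enclosed area = 192 + 192 = 384.

384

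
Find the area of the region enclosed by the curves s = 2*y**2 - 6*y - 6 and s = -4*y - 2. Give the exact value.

9

Both boundary curves give s as a function of y, so integrate with respect to y. Setting them equal: 2*y**2 - 2*y - 4 = 0, i.e. 2*(y - 2)*(y + 1) = 0, so they meet at y = -1, 2.
For y in [-1, 2], s = 2*y**2 - 6*y - 6 is on the left; area = ∫[-1,2] (-(2*y**2 - 2*y - 4)) dy = 9.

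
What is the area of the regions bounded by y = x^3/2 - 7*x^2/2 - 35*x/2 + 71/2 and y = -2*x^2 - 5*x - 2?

262

Set the curves equal: x^3/2 - 7*x^2/2 - 35*x/2 + 71/2 = -2*x^2 - 5*x - 2, so x^3/2 - 3*x^2/2 - 25*x/2 + 75/2 = 0, which factors as (x - 5)*(x - 3)*(x + 5)/2 = 0. The curves meet at x = -5, 3, 5.
On [-5, 3], y = x^3/2 - 7*x^2/2 - 35*x/2 + 71/2 is on top; that piece has area ∫[-5,3] (x^3/2 - 3*x^2/2 - 25*x/2 + 75/2) dx = 256.
On [3, 5], y = -2*x^2 - 5*x - 2 is on top; that piece has area ∫[3,5] (-(x^3/2 - 3*x^2/2 - 25*x/2 + 75/2)) dx = 6.
Total enclosed area = 256 + 6 = 262.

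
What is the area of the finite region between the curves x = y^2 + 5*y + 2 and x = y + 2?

32/3

Both boundary curves give x as a function of y, so integrate with respect to y. Setting them equal: y^2 + 4*y = 0, i.e. y*(y + 4) = 0, so they meet at y = -4, 0.
For y in [-4, 0], x = y^2 + 5*y + 2 is on the left; area = ∫[-4,0] (-(y^2 + 4*y)) dy = 32/3.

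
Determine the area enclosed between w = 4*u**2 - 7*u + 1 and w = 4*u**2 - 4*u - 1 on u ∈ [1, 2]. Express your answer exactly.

5/2

On [1, 2], (4*u**2 - 7*u + 1) - (4*u**2 - 4*u - 1) = -3*u + 2 is ≤ 0 throughout, so the area is a single integral of |-3*u + 2|.
∫[1,2] (-3*u + 2) du = -5/2; the area of that piece is 5/2.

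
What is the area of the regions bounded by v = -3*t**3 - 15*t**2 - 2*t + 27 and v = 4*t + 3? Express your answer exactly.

Set the curves equal: -3*t**3 - 15*t**2 - 2*t + 27 = 4*t + 3, so -3*t**3 - 15*t**2 - 6*t + 24 = 0, which factors as -3*(t - 1)*(t + 2)*(t + 4) = 0. The curves meet at t = -4, -2, 1.
On [-4, -2], v = 4*t + 3 is on top; that piece has area ∫[-4,-2] (-(-3*t**3 - 15*t**2 - 6*t + 24)) dt = 16.
On [-2, 1], v = -3*t**3 - 15*t**2 - 2*t + 27 is on top; that piece has area ∫[-2,1] (-3*t**3 - 15*t**2 - 6*t + 24) dt = 189/4.
Total enclosed area = 16 + 189/4 = 253/4.

253/4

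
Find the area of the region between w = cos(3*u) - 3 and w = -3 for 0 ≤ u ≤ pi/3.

The difference (cos(3*u) - 3) - (-3) = cos(3*u) changes sign at u = pi/6 inside [0, pi/3], so split the integral there.
∫[0,pi/6] (cos(3*u)) du = 1/3.
∫[pi/6,pi/3] (cos(3*u)) du = -1/3; the area of that piece is 1/3.
Total area = 1/3 + 1/3 = 2/3.

2/3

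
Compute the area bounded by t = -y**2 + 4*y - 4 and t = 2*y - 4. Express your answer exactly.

Both boundary curves give t as a function of y, so integrate with respect to y. Setting them equal: -y**2 + 2*y = 0, i.e. -y*(y - 2) = 0, so they meet at y = 0, 2.
For y in [0, 2], t = -y**2 + 4*y - 4 is on the right; area = ∫[0,2] (-y**2 + 2*y) dy = 4/3.

4/3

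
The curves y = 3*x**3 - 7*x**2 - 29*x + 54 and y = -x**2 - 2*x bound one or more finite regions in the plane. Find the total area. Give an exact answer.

443/2

Set the curves equal: 3*x**3 - 7*x**2 - 29*x + 54 = -x**2 - 2*x, so 3*x**3 - 6*x**2 - 27*x + 54 = 0, which factors as 3*(x - 3)*(x - 2)*(x + 3) = 0. The curves meet at x = -3, 2, 3.
On [-3, 2], y = 3*x**3 - 7*x**2 - 29*x + 54 is on top; that piece has area ∫[-3,2] (3*x**3 - 6*x**2 - 27*x + 54) dx = 875/4.
On [2, 3], y = -x**2 - 2*x is on top; that piece has area ∫[2,3] (-(3*x**3 - 6*x**2 - 27*x + 54)) dx = 11/4.
Total enclosed area = 875/4 + 11/4 = 443/2.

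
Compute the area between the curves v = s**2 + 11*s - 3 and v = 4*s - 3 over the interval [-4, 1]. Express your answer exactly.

77/2

The difference (s**2 + 11*s - 3) - (4*s - 3) = s**2 + 7*s changes sign at s = 0 inside [-4, 1], so split the integral there.
∫[-4,0] (s**2 + 7*s) ds = -104/3; the area of that piece is 104/3.
∫[0,1] (s**2 + 7*s) ds = 23/6.
Total area = 104/3 + 23/6 = 77/2.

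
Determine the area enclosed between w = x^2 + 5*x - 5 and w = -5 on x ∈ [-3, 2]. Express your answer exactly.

157/6

The difference (x^2 + 5*x - 5) - (-5) = x^2 + 5*x changes sign at x = 0 inside [-3, 2], so split the integral there.
∫[-3,0] (x^2 + 5*x) dx = -27/2; the area of that piece is 27/2.
∫[0,2] (x^2 + 5*x) dx = 38/3.
Total area = 27/2 + 38/3 = 157/6.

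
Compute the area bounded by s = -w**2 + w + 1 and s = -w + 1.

Both boundary curves give s as a function of w, so integrate with respect to w. Setting them equal: -w**2 + 2*w = 0, i.e. -w*(w - 2) = 0, so they meet at w = 0, 2.
For w in [0, 2], s = -w**2 + w + 1 is on the right; area = ∫[0,2] (-w**2 + 2*w) dw = 4/3.

4/3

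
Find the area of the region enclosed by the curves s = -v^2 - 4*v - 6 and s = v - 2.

9/2

Both boundary curves give s as a function of v, so integrate with respect to v. Setting them equal: -v^2 - 5*v - 4 = 0, i.e. -(v + 1)*(v + 4) = 0, so they meet at v = -4, -1.
For v in [-4, -1], s = -v^2 - 4*v - 6 is on the right; area = ∫[-4,-1] (-v^2 - 5*v - 4) dv = 9/2.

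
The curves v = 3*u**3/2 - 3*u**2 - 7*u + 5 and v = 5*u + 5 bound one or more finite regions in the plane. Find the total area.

Set the curves equal: 3*u**3/2 - 3*u**2 - 7*u + 5 = 5*u + 5, so 3*u**3/2 - 3*u**2 - 12*u = 0, which factors as 3*u*(u - 4)*(u + 2)/2 = 0. The curves meet at u = -2, 0, 4.
On [-2, 0], v = 3*u**3/2 - 3*u**2 - 7*u + 5 is on top; that piece has area ∫[-2,0] (3*u**3/2 - 3*u**2 - 12*u) du = 10.
On [0, 4], v = 5*u + 5 is on top; that piece has area ∫[0,4] (-(3*u**3/2 - 3*u**2 - 12*u)) du = 64.
Total enclosed area = 10 + 64 = 74.

74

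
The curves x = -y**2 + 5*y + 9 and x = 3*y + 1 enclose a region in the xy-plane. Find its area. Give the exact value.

36

Both boundary curves give x as a function of y, so integrate with respect to y. Setting them equal: -y**2 + 2*y + 8 = 0, i.e. -(y - 4)*(y + 2) = 0, so they meet at y = -2, 4.
For y in [-2, 4], x = -y**2 + 5*y + 9 is on the right; area = ∫[-2,4] (-y**2 + 2*y + 8) dy = 36.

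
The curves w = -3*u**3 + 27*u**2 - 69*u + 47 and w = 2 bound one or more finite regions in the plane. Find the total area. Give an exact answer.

Set the curves equal: -3*u**3 + 27*u**2 - 69*u + 47 = 2, so -3*u**3 + 27*u**2 - 69*u + 45 = 0, which factors as -3*(u - 5)*(u - 3)*(u - 1) = 0. The curves meet at u = 1, 3, 5.
On [1, 3], w = 2 is on top; that piece has area ∫[1,3] (-(-3*u**3 + 27*u**2 - 69*u + 45)) du = 12.
On [3, 5], w = -3*u**3 + 27*u**2 - 69*u + 47 is on top; that piece has area ∫[3,5] (-3*u**3 + 27*u**2 - 69*u + 45) du = 12.
Total enclosed area = 12 + 12 = 24.

24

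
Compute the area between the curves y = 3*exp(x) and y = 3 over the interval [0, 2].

-9 + 3*exp(2)

On [0, 2], (3*exp(x)) - (3) = 3*exp(x) - 3 is ≥ 0 throughout, so the area is a single integral of |3*exp(x) - 3|.
∫[0,2] (3*exp(x) - 3) dx = -9 + 3*exp(2).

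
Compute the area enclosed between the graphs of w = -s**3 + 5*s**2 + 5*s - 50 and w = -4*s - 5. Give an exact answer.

Set the curves equal: -s**3 + 5*s**2 + 5*s - 50 = -4*s - 5, so -s**3 + 5*s**2 + 9*s - 45 = 0, which factors as -(s - 5)*(s - 3)*(s + 3) = 0. The curves meet at s = -3, 3, 5.
On [-3, 3], w = -4*s - 5 is on top; that piece has area ∫[-3,3] (-(-s**3 + 5*s**2 + 9*s - 45)) ds = 180.
On [3, 5], w = -s**3 + 5*s**2 + 5*s - 50 is on top; that piece has area ∫[3,5] (-s**3 + 5*s**2 + 9*s - 45) ds = 28/3.
Total enclosed area = 180 + 28/3 = 568/3.

568/3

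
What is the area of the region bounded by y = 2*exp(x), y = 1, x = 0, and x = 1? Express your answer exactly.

-3 + 2*exp(1)

On [0, 1], (2*exp(x)) - (1) = 2*exp(x) - 1 is ≥ 0 throughout, so the area is a single integral of |2*exp(x) - 1|.
∫[0,1] (2*exp(x) - 1) dx = -3 + 2*exp(1).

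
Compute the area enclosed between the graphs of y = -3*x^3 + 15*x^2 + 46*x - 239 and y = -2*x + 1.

Set the curves equal: -3*x^3 + 15*x^2 + 46*x - 239 = -2*x + 1, so -3*x^3 + 15*x^2 + 48*x - 240 = 0, which factors as -3*(x - 5)*(x - 4)*(x + 4) = 0. The curves meet at x = -4, 4, 5.
On [-4, 4], y = -2*x + 1 is on top; that piece has area ∫[-4,4] (-(-3*x^3 + 15*x^2 + 48*x - 240)) dx = 1280.
On [4, 5], y = -3*x^3 + 15*x^2 + 46*x - 239 is on top; that piece has area ∫[4,5] (-3*x^3 + 15*x^2 + 48*x - 240) dx = 17/4.
Total enclosed area = 1280 + 17/4 = 5137/4.

5137/4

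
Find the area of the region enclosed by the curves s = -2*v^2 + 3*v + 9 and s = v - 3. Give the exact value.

Both boundary curves give s as a function of v, so integrate with respect to v. Setting them equal: -2*v^2 + 2*v + 12 = 0, i.e. -2*(v - 3)*(v + 2) = 0, so they meet at v = -2, 3.
For v in [-2, 3], s = -2*v^2 + 3*v + 9 is on the right; area = ∫[-2,3] (-2*v^2 + 2*v + 12) dv = 125/3.

125/3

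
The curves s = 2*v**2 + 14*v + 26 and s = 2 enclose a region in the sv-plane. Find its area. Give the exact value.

1/3

Both boundary curves give s as a function of v, so integrate with respect to v. Setting them equal: 2*v**2 + 14*v + 24 = 0, i.e. 2*(v + 3)*(v + 4) = 0, so they meet at v = -4, -3.
For v in [-4, -3], s = 2*v**2 + 14*v + 26 is on the left; area = ∫[-4,-3] (-(2*v**2 + 14*v + 24)) dv = 1/3.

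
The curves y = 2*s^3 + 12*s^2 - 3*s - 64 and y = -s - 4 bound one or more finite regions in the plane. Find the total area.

407/2

Set the curves equal: 2*s^3 + 12*s^2 - 3*s - 64 = -s - 4, so 2*s^3 + 12*s^2 - 2*s - 60 = 0, which factors as 2*(s - 2)*(s + 3)*(s + 5) = 0. The curves meet at s = -5, -3, 2.
On [-5, -3], y = 2*s^3 + 12*s^2 - 3*s - 64 is on top; that piece has area ∫[-5,-3] (2*s^3 + 12*s^2 - 2*s - 60) ds = 16.
On [-3, 2], y = -s - 4 is on top; that piece has area ∫[-3,2] (-(2*s^3 + 12*s^2 - 2*s - 60)) ds = 375/2.
Total enclosed area = 16 + 375/2 = 407/2.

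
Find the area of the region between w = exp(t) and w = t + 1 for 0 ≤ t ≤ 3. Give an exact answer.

On [0, 3], (exp(t)) - (t + 1) = -t + exp(t) - 1 is ≥ 0 throughout, so the area is a single integral of |-t + exp(t) - 1|.
∫[0,3] (-t + exp(t) - 1) dt = -17/2 + exp(3).

-17/2 + exp(3)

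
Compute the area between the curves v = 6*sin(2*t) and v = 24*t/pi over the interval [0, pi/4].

On [0, pi/4], (6*sin(2*t)) - (24*t/pi) = -24*t/pi + 6*sin(2*t) is ≥ 0 throughout, so the area is a single integral of |-24*t/pi + 6*sin(2*t)|.
∫[0,pi/4] (-24*t/pi + 6*sin(2*t)) dt = 3 - 3*pi/4.

3 - 3*pi/4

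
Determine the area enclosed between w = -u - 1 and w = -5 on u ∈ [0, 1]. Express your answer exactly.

7/2

On [0, 1], (-u - 1) - (-5) = -u + 4 is ≥ 0 throughout, so the area is a single integral of |-u + 4|.
∫[0,1] (-u + 4) du = 7/2.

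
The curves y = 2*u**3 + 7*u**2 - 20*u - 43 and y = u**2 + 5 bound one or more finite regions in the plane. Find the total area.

407/2

Set the curves equal: 2*u**3 + 7*u**2 - 20*u - 43 = u**2 + 5, so 2*u**3 + 6*u**2 - 20*u - 48 = 0, which factors as 2*(u - 3)*(u + 2)*(u + 4) = 0. The curves meet at u = -4, -2, 3.
On [-4, -2], y = 2*u**3 + 7*u**2 - 20*u - 43 is on top; that piece has area ∫[-4,-2] (2*u**3 + 6*u**2 - 20*u - 48) du = 16.
On [-2, 3], y = u**2 + 5 is on top; that piece has area ∫[-2,3] (-(2*u**3 + 6*u**2 - 20*u - 48)) du = 375/2.
Total enclosed area = 16 + 375/2 = 407/2.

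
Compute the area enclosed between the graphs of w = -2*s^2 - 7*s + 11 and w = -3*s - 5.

72

Set the curves equal: -2*s^2 - 7*s + 11 = -3*s - 5, so -2*s^2 - 4*s + 16 = 0, which factors as -2*(s - 2)*(s + 4) = 0. The curves meet at s = -4, 2.
On [-4, 2], w = -2*s^2 - 7*s + 11 is on top; that piece has area ∫[-4,2] (-2*s^2 - 4*s + 16) ds = 72.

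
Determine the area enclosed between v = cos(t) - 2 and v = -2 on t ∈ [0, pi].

The difference (cos(t) - 2) - (-2) = cos(t) changes sign at t = pi/2 inside [0, pi], so split the integral there.
∫[0,pi/2] (cos(t)) dt = 1.
∫[pi/2,pi] (cos(t)) dt = -1; the area of that piece is 1.
Total area = 1 + 1 = 2.

2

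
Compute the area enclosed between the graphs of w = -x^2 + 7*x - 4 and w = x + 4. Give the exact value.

4/3

Set the curves equal: -x^2 + 7*x - 4 = x + 4, so -x^2 + 6*x - 8 = 0, which factors as -(x - 4)*(x - 2) = 0. The curves meet at x = 2, 4.
On [2, 4], w = -x^2 + 7*x - 4 is on top; that piece has area ∫[2,4] (-x^2 + 6*x - 8) dx = 4/3.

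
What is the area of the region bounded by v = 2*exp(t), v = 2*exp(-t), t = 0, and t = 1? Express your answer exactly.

-4 + 2*exp(-1) + 2*exp(1)

On [0, 1], (2*exp(t)) - (2*exp(-t)) = 2*exp(t) - 2*exp(-t) is ≥ 0 throughout, so the area is a single integral of |2*exp(t) - 2*exp(-t)|.
∫[0,1] (2*exp(t) - 2*exp(-t)) dt = -4 + 2*exp(-1) + 2*exp(1).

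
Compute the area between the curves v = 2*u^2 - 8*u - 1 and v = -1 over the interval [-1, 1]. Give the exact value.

The difference (2*u^2 - 8*u - 1) - (-1) = 2*u^2 - 8*u changes sign at u = 0 inside [-1, 1], so split the integral there.
∫[-1,0] (2*u^2 - 8*u) du = 14/3.
∫[0,1] (2*u^2 - 8*u) du = -10/3; the area of that piece is 10/3.
Total area = 14/3 + 10/3 = 8.

8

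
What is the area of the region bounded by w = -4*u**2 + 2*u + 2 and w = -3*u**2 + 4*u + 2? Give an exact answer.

Set the curves equal: -4*u**2 + 2*u + 2 = -3*u**2 + 4*u + 2, so -u**2 - 2*u = 0, which factors as -u*(u + 2) = 0. The curves meet at u = -2, 0.
On [-2, 0], w = -4*u**2 + 2*u + 2 is on top; that piece has area ∫[-2,0] (-u**2 - 2*u) du = 4/3.

4/3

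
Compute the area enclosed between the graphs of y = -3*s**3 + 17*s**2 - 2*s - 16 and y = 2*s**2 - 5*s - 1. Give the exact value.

Set the curves equal: -3*s**3 + 17*s**2 - 2*s - 16 = 2*s**2 - 5*s - 1, so -3*s**3 + 15*s**2 + 3*s - 15 = 0, which factors as -3*(s - 5)*(s - 1)*(s + 1) = 0. The curves meet at s = -1, 1, 5.
On [-1, 1], y = 2*s**2 - 5*s - 1 is on top; that piece has area ∫[-1,1] (-(-3*s**3 + 15*s**2 + 3*s - 15)) ds = 20.
On [1, 5], y = -3*s**3 + 17*s**2 - 2*s - 16 is on top; that piece has area ∫[1,5] (-3*s**3 + 15*s**2 + 3*s - 15) ds = 128.
Total enclosed area = 20 + 128 = 148.

148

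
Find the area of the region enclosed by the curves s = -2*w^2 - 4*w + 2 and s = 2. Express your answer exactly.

Both boundary curves give s as a function of w, so integrate with respect to w. Setting them equal: -2*w^2 - 4*w = 0, i.e. -2*w*(w + 2) = 0, so they meet at w = -2, 0.
For w in [-2, 0], s = -2*w^2 - 4*w + 2 is on the right; area = ∫[-2,0] (-2*w^2 - 4*w) dw = 8/3.

8/3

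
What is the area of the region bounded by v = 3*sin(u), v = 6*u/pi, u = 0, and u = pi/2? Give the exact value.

3 - 3*pi/4

On [0, pi/2], (3*sin(u)) - (6*u/pi) = -6*u/pi + 3*sin(u) is ≥ 0 throughout, so the area is a single integral of |-6*u/pi + 3*sin(u)|.
∫[0,pi/2] (-6*u/pi + 3*sin(u)) du = 3 - 3*pi/4.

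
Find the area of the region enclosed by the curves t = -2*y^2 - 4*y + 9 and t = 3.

Both boundary curves give t as a function of y, so integrate with respect to y. Setting them equal: -2*y^2 - 4*y + 6 = 0, i.e. -2*(y - 1)*(y + 3) = 0, so they meet at y = -3, 1.
For y in [-3, 1], t = -2*y^2 - 4*y + 9 is on the right; area = ∫[-3,1] (-2*y^2 - 4*y + 6) dy = 64/3.

64/3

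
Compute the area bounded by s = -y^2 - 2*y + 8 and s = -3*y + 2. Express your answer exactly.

Both boundary curves give s as a function of y, so integrate with respect to y. Setting them equal: -y^2 + y + 6 = 0, i.e. -(y - 3)*(y + 2) = 0, so they meet at y = -2, 3.
For y in [-2, 3], s = -y^2 - 2*y + 8 is on the right; area = ∫[-2,3] (-y^2 + y + 6) dy = 125/6.

125/6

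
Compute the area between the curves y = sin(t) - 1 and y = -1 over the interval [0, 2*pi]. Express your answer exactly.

4

The difference (sin(t) - 1) - (-1) = sin(t) changes sign at t = pi inside [0, 2*pi], so split the integral there.
∫[0,pi] (sin(t)) dt = 2.
∫[pi,2*pi] (sin(t)) dt = -2; the area of that piece is 2.
Total area = 2 + 2 = 4.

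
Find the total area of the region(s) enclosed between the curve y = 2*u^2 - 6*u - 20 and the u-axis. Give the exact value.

343/3

The curve meets the u-axis where 2*u^2 - 6*u - 20 = 0, i.e. 2*(u - 5)*(u + 2) = 0, at u = -2, 5.
On [-2, 5] the curve lies below the axis; ∫[-2,5] (2*u^2 - 6*u - 20) du = -343/3, giving area 343/3.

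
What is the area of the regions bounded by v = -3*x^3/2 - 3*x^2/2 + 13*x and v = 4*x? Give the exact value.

253/8

Set the curves equal: -3*x^3/2 - 3*x^2/2 + 13*x = 4*x, so -3*x^3/2 - 3*x^2/2 + 9*x = 0, which factors as -3*x*(x - 2)*(x + 3)/2 = 0. The curves meet at x = -3, 0, 2.
On [-3, 0], v = 4*x is on top; that piece has area ∫[-3,0] (-(-3*x^3/2 - 3*x^2/2 + 9*x)) dx = 189/8.
On [0, 2], v = -3*x^3/2 - 3*x^2/2 + 13*x is on top; that piece has area ∫[0,2] (-3*x^3/2 - 3*x^2/2 + 9*x) dx = 8.
Total enclosed area = 189/8 + 8 = 253/8.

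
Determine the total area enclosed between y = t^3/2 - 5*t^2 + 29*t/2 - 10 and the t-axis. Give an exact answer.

The curve meets the t-axis where t^3/2 - 5*t^2 + 29*t/2 - 10 = 0, i.e. (t - 5)*(t - 4)*(t - 1)/2 = 0, at t = 1, 4, 5.
On [1, 4] the curve lies above the axis; ∫[1,4] (t^3/2 - 5*t^2 + 29*t/2 - 10) dt = 45/8, giving area 45/8.
On [4, 5] the curve lies below the axis; ∫[4,5] (t^3/2 - 5*t^2 + 29*t/2 - 10) dt = -7/24, giving area 7/24.
Total area = 45/8 + 7/24 = 71/12.

71/12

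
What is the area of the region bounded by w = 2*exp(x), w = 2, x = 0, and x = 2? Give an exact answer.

On [0, 2], (2*exp(x)) - (2) = 2*exp(x) - 2 is ≥ 0 throughout, so the area is a single integral of |2*exp(x) - 2|.
∫[0,2] (2*exp(x) - 2) dx = -6 + 2*exp(2).

-6 + 2*exp(2)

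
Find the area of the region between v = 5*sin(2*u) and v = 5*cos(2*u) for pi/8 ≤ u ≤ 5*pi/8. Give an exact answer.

On [pi/8, 5*pi/8], (5*sin(2*u)) - (5*cos(2*u)) = 5*sin(2*u) - 5*cos(2*u) is ≥ 0 throughout, so the area is a single integral of |5*sin(2*u) - 5*cos(2*u)|.
∫[pi/8,5*pi/8] (5*sin(2*u) - 5*cos(2*u)) du = 5*sqrt(2).

5*sqrt(2)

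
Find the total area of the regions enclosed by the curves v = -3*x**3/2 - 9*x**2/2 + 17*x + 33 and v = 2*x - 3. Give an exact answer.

Set the curves equal: -3*x**3/2 - 9*x**2/2 + 17*x + 33 = 2*x - 3, so -3*x**3/2 - 9*x**2/2 + 15*x + 36 = 0, which factors as -3*(x - 3)*(x + 2)*(x + 4)/2 = 0. The curves meet at x = -4, -2, 3.
On [-4, -2], v = 2*x - 3 is on top; that piece has area ∫[-4,-2] (-(-3*x**3/2 - 9*x**2/2 + 15*x + 36)) dx = 12.
On [-2, 3], v = -3*x**3/2 - 9*x**2/2 + 17*x + 33 is on top; that piece has area ∫[-2,3] (-3*x**3/2 - 9*x**2/2 + 15*x + 36) dx = 1125/8.
Total enclosed area = 12 + 1125/8 = 1221/8.

1221/8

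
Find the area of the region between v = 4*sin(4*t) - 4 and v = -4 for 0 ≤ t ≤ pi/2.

The difference (4*sin(4*t) - 4) - (-4) = 4*sin(4*t) changes sign at t = pi/4 inside [0, pi/2], so split the integral there.
∫[0,pi/4] (4*sin(4*t)) dt = 2.
∫[pi/4,pi/2] (4*sin(4*t)) dt = -2; the area of that piece is 2.
Total area = 2 + 2 = 4.

4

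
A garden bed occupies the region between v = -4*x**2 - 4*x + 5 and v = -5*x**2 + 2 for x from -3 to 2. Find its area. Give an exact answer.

38

The difference (-4*x**2 - 4*x + 5) - (-5*x**2 + 2) = x**2 - 4*x + 3 changes sign at x = 1 inside [-3, 2], so split the integral there.
∫[-3,1] (x**2 - 4*x + 3) dx = 112/3.
∫[1,2] (x**2 - 4*x + 3) dx = -2/3; the area of that piece is 2/3.
Total area = 112/3 + 2/3 = 38.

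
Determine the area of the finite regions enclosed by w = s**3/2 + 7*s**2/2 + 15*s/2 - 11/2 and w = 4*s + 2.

74/3

Set the curves equal: s**3/2 + 7*s**2/2 + 15*s/2 - 11/2 = 4*s + 2, so s**3/2 + 7*s**2/2 + 7*s/2 - 15/2 = 0, which factors as (s - 1)*(s + 3)*(s + 5)/2 = 0. The curves meet at s = -5, -3, 1.
On [-5, -3], w = s**3/2 + 7*s**2/2 + 15*s/2 - 11/2 is on top; that piece has area ∫[-5,-3] (s**3/2 + 7*s**2/2 + 7*s/2 - 15/2) ds = 10/3.
On [-3, 1], w = 4*s + 2 is on top; that piece has area ∫[-3,1] (-(s**3/2 + 7*s**2/2 + 7*s/2 - 15/2)) ds = 64/3.
Total enclosed area = 10/3 + 64/3 = 74/3.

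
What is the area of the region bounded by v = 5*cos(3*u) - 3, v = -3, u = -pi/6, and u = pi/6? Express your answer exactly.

On [-pi/6, pi/6], (5*cos(3*u) - 3) - (-3) = 5*cos(3*u) is ≥ 0 throughout, so the area is a single integral of |5*cos(3*u)|.
∫[-pi/6,pi/6] (5*cos(3*u)) du = 10/3.

10/3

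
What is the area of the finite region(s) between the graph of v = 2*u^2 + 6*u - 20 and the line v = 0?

343/3

The curve meets the u-axis where 2*u^2 + 6*u - 20 = 0, i.e. 2*(u - 2)*(u + 5) = 0, at u = -5, 2.
On [-5, 2] the curve lies below the axis; ∫[-5,2] (2*u^2 + 6*u - 20) du = -343/3, giving area 343/3.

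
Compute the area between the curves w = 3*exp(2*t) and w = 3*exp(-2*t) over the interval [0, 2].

On [0, 2], (3*exp(2*t)) - (3*exp(-2*t)) = 3*exp(2*t) - 3*exp(-2*t) is ≥ 0 throughout, so the area is a single integral of |3*exp(2*t) - 3*exp(-2*t)|.
∫[0,2] (3*exp(2*t) - 3*exp(-2*t)) dt = -3 + 3*exp(-4)/2 + 3*exp(4)/2.

-3 + 3*exp(-4)/2 + 3*exp(4)/2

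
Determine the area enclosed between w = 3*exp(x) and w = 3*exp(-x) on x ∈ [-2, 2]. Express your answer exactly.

The difference (3*exp(x)) - (3*exp(-x)) = 3*exp(x) - 3*exp(-x) changes sign at x = 0 inside [-2, 2], so split the integral there.
∫[-2,0] (3*exp(x) - 3*exp(-x)) dx = -3*exp(2) - 3*exp(-2) + 6; the area of that piece is -6 + 3*exp(-2) + 3*exp(2).
∫[0,2] (3*exp(x) - 3*exp(-x)) dx = -6 + 3*exp(-2) + 3*exp(2).
Total area = (-6 + 3*exp(-2) + 3*exp(2)) + (-6 + 3*exp(-2) + 3*exp(2)) = -12 + 6*exp(-2) + 6*exp(2).

-12 + 6*exp(-2) + 6*exp(2)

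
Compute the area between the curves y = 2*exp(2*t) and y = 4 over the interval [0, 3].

-15 + 4*log(2) + exp(6)

The difference (2*exp(2*t)) - (4) = 2*exp(2*t) - 4 changes sign at t = log(2)/2 inside [0, 3], so split the integral there.
∫[0,log(2)/2] (2*exp(2*t) - 4) dt = 1 - log(4); the area of that piece is -1 + log(4).
∫[log(2)/2,3] (2*exp(2*t) - 4) dt = -14 + 2*log(2) + exp(6).
Total area = (-1 + log(4)) + (-14 + 2*log(2) + exp(6)) = -15 + 4*log(2) + exp(6).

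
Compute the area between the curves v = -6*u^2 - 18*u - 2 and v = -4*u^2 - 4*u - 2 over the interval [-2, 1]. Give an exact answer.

91/3

The difference (-6*u^2 - 18*u - 2) - (-4*u^2 - 4*u - 2) = -2*u^2 - 14*u changes sign at u = 0 inside [-2, 1], so split the integral there.
∫[-2,0] (-2*u^2 - 14*u) du = 68/3.
∫[0,1] (-2*u^2 - 14*u) du = -23/3; the area of that piece is 23/3.
Total area = 68/3 + 23/3 = 91/3.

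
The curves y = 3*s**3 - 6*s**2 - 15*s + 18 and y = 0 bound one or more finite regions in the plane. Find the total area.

253/4

Set the curves equal: 3*s**3 - 6*s**2 - 15*s + 18 = 0, so 3*s**3 - 6*s**2 - 15*s + 18 = 0, which factors as 3*(s - 3)*(s - 1)*(s + 2) = 0. The curves meet at s = -2, 1, 3.
On [-2, 1], y = 3*s**3 - 6*s**2 - 15*s + 18 is on top; that piece has area ∫[-2,1] (3*s**3 - 6*s**2 - 15*s + 18) ds = 189/4.
On [1, 3], y = 0 is on top; that piece has area ∫[1,3] (-(3*s**3 - 6*s**2 - 15*s + 18)) ds = 16.
Total enclosed area = 189/4 + 16 = 253/4.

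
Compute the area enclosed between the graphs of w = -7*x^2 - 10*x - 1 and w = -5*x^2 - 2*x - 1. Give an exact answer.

64/3

Set the curves equal: -7*x^2 - 10*x - 1 = -5*x^2 - 2*x - 1, so -2*x^2 - 8*x = 0, which factors as -2*x*(x + 4) = 0. The curves meet at x = -4, 0.
On [-4, 0], w = -7*x^2 - 10*x - 1 is on top; that piece has area ∫[-4,0] (-2*x^2 - 8*x) dx = 64/3.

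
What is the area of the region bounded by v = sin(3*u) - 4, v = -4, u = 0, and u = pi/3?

2/3

On [0, pi/3], (sin(3*u) - 4) - (-4) = sin(3*u) is ≥ 0 throughout, so the area is a single integral of |sin(3*u)|.
∫[0,pi/3] (sin(3*u)) du = 2/3.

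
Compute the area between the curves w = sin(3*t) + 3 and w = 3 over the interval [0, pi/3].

2/3

On [0, pi/3], (sin(3*t) + 3) - (3) = sin(3*t) is ≥ 0 throughout, so the area is a single integral of |sin(3*t)|.
∫[0,pi/3] (sin(3*t)) dt = 2/3.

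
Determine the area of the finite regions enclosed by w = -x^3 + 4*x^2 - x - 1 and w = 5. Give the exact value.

71/6

Set the curves equal: -x^3 + 4*x^2 - x - 1 = 5, so -x^3 + 4*x^2 - x - 6 = 0, which factors as -(x - 3)*(x - 2)*(x + 1) = 0. The curves meet at x = -1, 2, 3.
On [-1, 2], w = 5 is on top; that piece has area ∫[-1,2] (-(-x^3 + 4*x^2 - x - 6)) dx = 45/4.
On [2, 3], w = -x^3 + 4*x^2 - x - 1 is on top; that piece has area ∫[2,3] (-x^3 + 4*x^2 - x - 6) dx = 7/12.
Total enclosed area = 45/4 + 7/12 = 71/6.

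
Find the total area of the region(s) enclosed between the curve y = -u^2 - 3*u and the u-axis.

9/2

The curve meets the u-axis where -u^2 - 3*u = 0, i.e. -u*(u + 3) = 0, at u = -3, 0.
On [-3, 0] the curve lies above the axis; ∫[-3,0] (-u^2 - 3*u) du = 9/2, giving area 9/2.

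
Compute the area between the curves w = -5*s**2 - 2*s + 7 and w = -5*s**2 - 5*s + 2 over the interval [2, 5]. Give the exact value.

93/2

On [2, 5], (-5*s**2 - 2*s + 7) - (-5*s**2 - 5*s + 2) = 3*s + 5 is ≥ 0 throughout, so the area is a single integral of |3*s + 5|.
∫[2,5] (3*s + 5) ds = 93/2.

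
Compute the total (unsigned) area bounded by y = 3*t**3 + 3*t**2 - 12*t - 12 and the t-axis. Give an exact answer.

71/2

The curve meets the t-axis where 3*t**3 + 3*t**2 - 12*t - 12 = 0, i.e. 3*(t - 2)*(t + 1)*(t + 2) = 0, at t = -2, -1, 2.
On [-2, -1] the curve lies above the axis; ∫[-2,-1] (3*t**3 + 3*t**2 - 12*t - 12) dt = 7/4, giving area 7/4.
On [-1, 2] the curve lies below the axis; ∫[-1,2] (3*t**3 + 3*t**2 - 12*t - 12) dt = -135/4, giving area 135/4.
Total area = 7/4 + 135/4 = 71/2.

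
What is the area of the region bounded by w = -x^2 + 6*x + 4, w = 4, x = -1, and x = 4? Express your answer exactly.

The difference (-x^2 + 6*x + 4) - (4) = -x^2 + 6*x changes sign at x = 0 inside [-1, 4], so split the integral there.
∫[-1,0] (-x^2 + 6*x) dx = -10/3; the area of that piece is 10/3.
∫[0,4] (-x^2 + 6*x) dx = 80/3.
Total area = 10/3 + 80/3 = 30.

30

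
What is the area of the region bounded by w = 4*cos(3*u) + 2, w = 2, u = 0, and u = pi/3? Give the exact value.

The difference (4*cos(3*u) + 2) - (2) = 4*cos(3*u) changes sign at u = pi/6 inside [0, pi/3], so split the integral there.
∫[0,pi/6] (4*cos(3*u)) du = 4/3.
∫[pi/6,pi/3] (4*cos(3*u)) du = -4/3; the area of that piece is 4/3.
Total area = 4/3 + 4/3 = 8/3.

8/3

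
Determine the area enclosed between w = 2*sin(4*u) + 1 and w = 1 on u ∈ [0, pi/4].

On [0, pi/4], (2*sin(4*u) + 1) - (1) = 2*sin(4*u) is ≥ 0 throughout, so the area is a single integral of |2*sin(4*u)|.
∫[0,pi/4] (2*sin(4*u)) du = 1.

1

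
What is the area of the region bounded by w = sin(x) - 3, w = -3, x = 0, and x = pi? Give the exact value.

On [0, pi], (sin(x) - 3) - (-3) = sin(x) is ≥ 0 throughout, so the area is a single integral of |sin(x)|.
∫[0,pi] (sin(x)) dx = 2.

2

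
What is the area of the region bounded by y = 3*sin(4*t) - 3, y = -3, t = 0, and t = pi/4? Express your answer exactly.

On [0, pi/4], (3*sin(4*t) - 3) - (-3) = 3*sin(4*t) is ≥ 0 throughout, so the area is a single integral of |3*sin(4*t)|.
∫[0,pi/4] (3*sin(4*t)) dt = 3/2.

3/2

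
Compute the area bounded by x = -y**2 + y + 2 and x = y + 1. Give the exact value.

4/3

Both boundary curves give x as a function of y, so integrate with respect to y. Setting them equal: -y**2 + 1 = 0, i.e. -(y - 1)*(y + 1) = 0, so they meet at y = -1, 1.
For y in [-1, 1], x = -y**2 + y + 2 is on the right; area = ∫[-1,1] (-y**2 + 1) dy = 4/3.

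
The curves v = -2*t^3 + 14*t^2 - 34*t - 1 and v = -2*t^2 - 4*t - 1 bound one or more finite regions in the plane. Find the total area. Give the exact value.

253/6

Set the curves equal: -2*t^3 + 14*t^2 - 34*t - 1 = -2*t^2 - 4*t - 1, so -2*t^3 + 16*t^2 - 30*t = 0, which factors as -2*t*(t - 5)*(t - 3) = 0. The curves meet at t = 0, 3, 5.
On [0, 3], v = -2*t^2 - 4*t - 1 is on top; that piece has area ∫[0,3] (-(-2*t^3 + 16*t^2 - 30*t)) dt = 63/2.
On [3, 5], v = -2*t^3 + 14*t^2 - 34*t - 1 is on top; that piece has area ∫[3,5] (-2*t^3 + 16*t^2 - 30*t) dt = 32/3.
Total enclosed area = 63/2 + 32/3 = 253/6.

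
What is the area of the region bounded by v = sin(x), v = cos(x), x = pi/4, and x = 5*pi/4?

2*sqrt(2)

On [pi/4, 5*pi/4], (sin(x)) - (cos(x)) = sin(x) - cos(x) is ≥ 0 throughout, so the area is a single integral of |sin(x) - cos(x)|.
∫[pi/4,5*pi/4] (sin(x) - cos(x)) dx = 2*sqrt(2).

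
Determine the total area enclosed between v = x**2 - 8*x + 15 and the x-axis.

The curve meets the x-axis where x**2 - 8*x + 15 = 0, i.e. (x - 5)*(x - 3) = 0, at x = 3, 5.
On [3, 5] the curve lies below the axis; ∫[3,5] (x**2 - 8*x + 15) dx = -4/3, giving area 4/3.

4/3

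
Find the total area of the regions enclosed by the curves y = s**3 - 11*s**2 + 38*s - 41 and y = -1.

Set the curves equal: s**3 - 11*s**2 + 38*s - 41 = -1, so s**3 - 11*s**2 + 38*s - 40 = 0, which factors as (s - 5)*(s - 4)*(s - 2) = 0. The curves meet at s = 2, 4, 5.
On [2, 4], y = s**3 - 11*s**2 + 38*s - 41 is on top; that piece has area ∫[2,4] (s**3 - 11*s**2 + 38*s - 40) ds = 8/3.
On [4, 5], y = -1 is on top; that piece has area ∫[4,5] (-(s**3 - 11*s**2 + 38*s - 40)) ds = 5/12.
Total enclosed area = 8/3 + 5/12 = 37/12.

37/12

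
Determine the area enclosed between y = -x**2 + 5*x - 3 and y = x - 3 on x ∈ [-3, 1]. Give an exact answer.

The difference (-x**2 + 5*x - 3) - (x - 3) = -x**2 + 4*x changes sign at x = 0 inside [-3, 1], so split the integral there.
∫[-3,0] (-x**2 + 4*x) dx = -27; the area of that piece is 27.
∫[0,1] (-x**2 + 4*x) dx = 5/3.
Total area = 27 + 5/3 = 86/3.

86/3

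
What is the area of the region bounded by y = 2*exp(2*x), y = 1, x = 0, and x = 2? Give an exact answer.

-3 + exp(4)

On [0, 2], (2*exp(2*x)) - (1) = 2*exp(2*x) - 1 is ≥ 0 throughout, so the area is a single integral of |2*exp(2*x) - 1|.
∫[0,2] (2*exp(2*x) - 1) dx = -3 + exp(4).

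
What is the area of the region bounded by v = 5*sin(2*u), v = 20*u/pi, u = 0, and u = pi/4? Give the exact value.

5/2 - 5*pi/8

On [0, pi/4], (5*sin(2*u)) - (20*u/pi) = -20*u/pi + 5*sin(2*u) is ≥ 0 throughout, so the area is a single integral of |-20*u/pi + 5*sin(2*u)|.
∫[0,pi/4] (-20*u/pi + 5*sin(2*u)) du = 5/2 - 5*pi/8.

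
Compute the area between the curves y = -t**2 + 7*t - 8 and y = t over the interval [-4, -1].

90

On [-4, -1], (-t**2 + 7*t - 8) - (t) = -t**2 + 6*t - 8 is ≤ 0 throughout, so the area is a single integral of |-t**2 + 6*t - 8|.
∫[-4,-1] (-t**2 + 6*t - 8) dt = -90; the area of that piece is 90.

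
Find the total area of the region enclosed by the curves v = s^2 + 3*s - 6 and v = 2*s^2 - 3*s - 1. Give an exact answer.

Set the curves equal: s^2 + 3*s - 6 = 2*s^2 - 3*s - 1, so -s^2 + 6*s - 5 = 0, which factors as -(s - 5)*(s - 1) = 0. The curves meet at s = 1, 5.
On [1, 5], v = s^2 + 3*s - 6 is on top; that piece has area ∫[1,5] (-s^2 + 6*s - 5) ds = 32/3.

32/3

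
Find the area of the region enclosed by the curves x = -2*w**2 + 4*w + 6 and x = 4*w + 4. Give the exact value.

Both boundary curves give x as a function of w, so integrate with respect to w. Setting them equal: -2*w**2 + 2 = 0, i.e. -2*(w - 1)*(w + 1) = 0, so they meet at w = -1, 1.
For w in [-1, 1], x = -2*w**2 + 4*w + 6 is on the right; area = ∫[-1,1] (-2*w**2 + 2) dw = 8/3.

8/3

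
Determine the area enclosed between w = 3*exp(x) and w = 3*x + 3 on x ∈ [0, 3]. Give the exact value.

-51/2 + 3*exp(3)

On [0, 3], (3*exp(x)) - (3*x + 3) = -3*x + 3*exp(x) - 3 is ≥ 0 throughout, so the area is a single integral of |-3*x + 3*exp(x) - 3|.
∫[0,3] (-3*x + 3*exp(x) - 3) dx = -51/2 + 3*exp(3).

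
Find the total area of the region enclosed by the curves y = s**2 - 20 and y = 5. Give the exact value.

500/3

Set the curves equal: s**2 - 20 = 5, so s**2 - 25 = 0, which factors as (s - 5)*(s + 5) = 0. The curves meet at s = -5, 5.
On [-5, 5], y = 5 is on top; that piece has area ∫[-5,5] (-(s**2 - 25)) ds = 500/3.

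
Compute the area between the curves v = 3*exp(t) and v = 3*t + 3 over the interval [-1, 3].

On [-1, 3], (3*exp(t)) - (3*t + 3) = -3*t + 3*exp(t) - 3 is ≥ 0 throughout, so the area is a single integral of |-3*t + 3*exp(t) - 3|.
∫[-1,3] (-3*t + 3*exp(t) - 3) dt = -24 - 3*exp(-1) + 3*exp(3).

-24 - 3*exp(-1) + 3*exp(3)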